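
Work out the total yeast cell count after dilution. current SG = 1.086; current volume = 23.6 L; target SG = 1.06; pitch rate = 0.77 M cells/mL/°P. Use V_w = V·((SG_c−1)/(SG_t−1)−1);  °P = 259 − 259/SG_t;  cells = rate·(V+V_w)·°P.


V_w = 23.6·((1.086−1)/(1.06−1)−1) = 10.2267
V_final = 23.6 + 10.2267 = 33.8267
°P = 259 − 259/1.06 = 14.6604
cells = 0.77·33.8267·14.6604

381.8520 billion cells


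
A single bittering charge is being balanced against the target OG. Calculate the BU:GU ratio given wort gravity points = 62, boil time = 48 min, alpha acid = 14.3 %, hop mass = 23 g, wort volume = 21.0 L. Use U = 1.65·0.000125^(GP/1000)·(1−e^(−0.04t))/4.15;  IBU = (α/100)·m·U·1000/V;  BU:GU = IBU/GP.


U = 1.65·0.000125^(62/1000)·(1−e^(−0.04·48))/4.15 = 0.1944
IBU = (14.3/100)·23·0.1944·1000/21.0 = 30.4395
BU:GU = 30.4395/62

0.4910


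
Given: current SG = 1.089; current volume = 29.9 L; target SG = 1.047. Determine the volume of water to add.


V_water = V·((SG_curr − 1)/(SG_target − 1) − 1)
V_water = 29.9·((1.089 − 1)/(1.047 − 1) − 1)

26.7191 L


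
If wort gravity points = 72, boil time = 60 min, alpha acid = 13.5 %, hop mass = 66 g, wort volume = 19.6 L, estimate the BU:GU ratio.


U = 1.65·0.000125^(GP/1000)·(1−e^(−0.04t))/4.15;  IBU = (α/100)·m·U·1000/V;  BU:GU = IBU/GP
U = 1.65·0.000125^(72/1000)·(1−e^(−0.04·60))/4.15 = 0.1893
IBU = (13.5/100)·66·0.1893·1000/19.6 = 86.0466
BU:GU = 86.0466/72

1.1951


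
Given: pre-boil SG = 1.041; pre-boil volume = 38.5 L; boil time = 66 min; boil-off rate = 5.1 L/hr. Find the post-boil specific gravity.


V_post = V_pre − rate·(t/60);  SG_post = 1 + (SG_pre−1)·V_pre/V_post
V_post = 38.5 − 5.1·(66/60) = 32.8900
SG_post = 1 + (1.041 − 1)·38.5/32.8900

1.0480


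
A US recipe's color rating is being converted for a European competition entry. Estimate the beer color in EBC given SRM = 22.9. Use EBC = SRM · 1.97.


EBC = 22.9 · 1.97

45.1130 EBC


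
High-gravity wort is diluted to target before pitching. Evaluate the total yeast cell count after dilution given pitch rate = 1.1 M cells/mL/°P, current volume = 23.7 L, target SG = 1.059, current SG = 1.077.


V_w = V·((SG_c−1)/(SG_t−1)−1);  °P = 259 − 259/SG_t;  cells = rate·(V+V_w)·°P
V_w = 23.7·((1.077−1)/(1.059−1)−1) = 7.2305
V_final = 23.7 + 7.2305 = 30.9305
°P = 259 − 259/1.059 = 14.4297
cells = 1.1·30.9305·14.4297

490.9481 billion cells


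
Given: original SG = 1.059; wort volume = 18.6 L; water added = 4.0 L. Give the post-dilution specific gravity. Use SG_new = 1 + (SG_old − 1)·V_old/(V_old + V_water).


pts = (1.059 − 1)·1000·18.6/(18.6 + 4.0) = 48.5575
SG_new = 1 + 48.5575/1000

1.0486


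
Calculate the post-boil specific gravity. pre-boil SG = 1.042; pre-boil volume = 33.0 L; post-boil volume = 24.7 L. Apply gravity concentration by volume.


SG_post = 1 + (SG_pre − 1)·V_pre/V_post
pts_pre = (1.042 − 1)·1000 = 42.0000
pts_post = 42.0000·33.0/24.7 = 56.1134
SG_post = 1 + 56.1134/1000

1.0561


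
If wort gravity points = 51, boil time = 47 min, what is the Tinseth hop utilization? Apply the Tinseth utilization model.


U = 1.65·0.000125^(GP/1000) · (1 − e^(−0.04·t))/4.15
bigness = 1.65·0.000125^(51/1000) = 1.0433
boil_factor = (1 − e^(−0.04·47))/4.15 = 0.2042
U = 1.0433 · 0.2042

0.2130


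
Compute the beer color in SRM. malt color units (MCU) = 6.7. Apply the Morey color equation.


SRM = 1.4922 · MCU^0.6859
SRM = 1.4922 · 6.7^0.6859

5.5009 SRM


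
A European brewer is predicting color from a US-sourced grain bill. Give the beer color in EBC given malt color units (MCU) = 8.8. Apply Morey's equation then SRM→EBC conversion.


SRM = 1.4922·MCU^0.6859;  EBC = SRM·1.97
SRM = 1.4922·8.8^0.6859 = 6.6320
EBC = 6.6320·1.97

13.0651 EBC


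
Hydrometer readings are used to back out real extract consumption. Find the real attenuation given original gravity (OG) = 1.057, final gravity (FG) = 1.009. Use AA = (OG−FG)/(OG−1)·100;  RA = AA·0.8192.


AA = (1.057 − 1.009)/(1.057 − 1)·100 = 84.2105
RA = 84.2105·0.8192

68.9853 %


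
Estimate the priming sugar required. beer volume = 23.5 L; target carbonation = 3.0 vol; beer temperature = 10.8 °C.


residual = 14.695·(0.01821 + 0.09011·e^(−0.04·T));  sugar = (target − residual)·4.0·V
residual = 14.695·(0.01821 + 0.09011·e^(−0.04·10.8)) = 1.1273
sugar = (3.0 − 1.1273)·4.0·23.5

176.0378 g


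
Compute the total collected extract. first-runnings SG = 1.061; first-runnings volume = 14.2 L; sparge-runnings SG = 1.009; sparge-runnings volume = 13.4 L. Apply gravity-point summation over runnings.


total = Σ (SG_i − 1)·1000·V_i
first = (1.061 − 1)·1000·14.2 = 866.2000
sparge = (1.009 − 1)·1000·13.4 = 120.6000
total = 866.2000 + 120.6000

986.8000 gravity·L


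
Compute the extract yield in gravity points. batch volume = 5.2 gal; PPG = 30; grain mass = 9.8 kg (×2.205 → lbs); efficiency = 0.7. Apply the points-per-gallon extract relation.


points = lbs × PPG × eff / vol
lbs = 9.8 × 2.205 = 21.6090
points = 21.6090 × 30 × 0.7 / 5.2

87.2671 points


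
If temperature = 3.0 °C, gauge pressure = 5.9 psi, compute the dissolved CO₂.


vols = (P + 14.695)·(0.01821 + 0.09011·e^(−0.04·T))
vols = (5.9 + 14.695)·(0.01821 + 0.09011·e^(−0.04·3.0))

2.0210 volumes


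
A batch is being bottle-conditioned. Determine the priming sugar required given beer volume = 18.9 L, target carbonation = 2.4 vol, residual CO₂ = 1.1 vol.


sugar = (target − residual)·4.0·V
sugar = (2.4 − 1.1)·4.0·18.9

98.2800 g


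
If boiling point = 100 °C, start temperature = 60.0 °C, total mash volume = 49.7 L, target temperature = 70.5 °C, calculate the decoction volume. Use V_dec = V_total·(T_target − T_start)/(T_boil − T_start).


V_dec = 49.7·(70.5 − 60.0)/(100 − 60.0)

13.0463 L


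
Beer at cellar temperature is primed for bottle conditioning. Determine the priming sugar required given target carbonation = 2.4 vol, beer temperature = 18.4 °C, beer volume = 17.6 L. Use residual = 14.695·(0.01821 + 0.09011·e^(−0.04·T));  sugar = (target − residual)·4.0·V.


residual = 14.695·(0.01821 + 0.09011·e^(−0.04·18.4)) = 0.9019
sugar = (2.4 − 0.9019)·4.0·17.6

105.4658 g


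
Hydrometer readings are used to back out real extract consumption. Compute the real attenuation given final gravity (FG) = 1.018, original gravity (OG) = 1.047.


AA = (OG−FG)/(OG−1)·100;  RA = AA·0.8192
AA = (1.047 − 1.018)/(1.047 − 1)·100 = 61.7021
RA = 61.7021·0.8192

50.5464 %


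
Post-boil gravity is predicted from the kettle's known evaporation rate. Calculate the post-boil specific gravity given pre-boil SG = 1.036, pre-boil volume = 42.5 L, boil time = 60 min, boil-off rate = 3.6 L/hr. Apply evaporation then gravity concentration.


V_post = V_pre − rate·(t/60);  SG_post = 1 + (SG_pre−1)·V_pre/V_post
V_post = 42.5 − 3.6·(60/60) = 38.9000
SG_post = 1 + (1.036 − 1)·42.5/38.9000

1.0393


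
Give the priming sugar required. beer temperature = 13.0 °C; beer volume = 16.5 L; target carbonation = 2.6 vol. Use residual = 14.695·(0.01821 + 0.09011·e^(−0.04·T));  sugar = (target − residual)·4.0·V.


residual = 14.695·(0.01821 + 0.09011·e^(−0.04·13.0)) = 1.0548
sugar = (2.6 − 1.0548)·4.0·16.5

101.9806 g


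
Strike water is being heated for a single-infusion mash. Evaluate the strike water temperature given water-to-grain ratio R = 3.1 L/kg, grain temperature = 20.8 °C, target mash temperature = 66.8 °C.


T_strike = (0.41/R)·(T_mash − T_grain) + T_mash
T_strike = (0.41/3.1)·(66.8 − 20.8) + 66.8

72.8839 °C


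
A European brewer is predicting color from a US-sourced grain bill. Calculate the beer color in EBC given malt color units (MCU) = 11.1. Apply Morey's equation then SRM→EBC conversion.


SRM = 1.4922·MCU^0.6859;  EBC = SRM·1.97
SRM = 1.4922·11.1^0.6859 = 7.7770
EBC = 7.7770·1.97

15.3208 EBC


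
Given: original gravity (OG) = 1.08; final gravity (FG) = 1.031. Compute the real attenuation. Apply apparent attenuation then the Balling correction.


AA = (OG−FG)/(OG−1)·100;  RA = AA·0.8192
AA = (1.08 − 1.031)/(1.08 − 1)·100 = 61.2500
RA = 61.2500·0.8192

50.1760 %


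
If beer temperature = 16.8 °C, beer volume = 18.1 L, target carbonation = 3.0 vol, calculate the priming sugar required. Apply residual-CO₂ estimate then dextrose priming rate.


residual = 14.695·(0.01821 + 0.09011·e^(−0.04·T));  sugar = (target − residual)·4.0·V
residual = 14.695·(0.01821 + 0.09011·e^(−0.04·16.8)) = 0.9438
sugar = (3.0 − 0.9438)·4.0·18.1

148.8667 g


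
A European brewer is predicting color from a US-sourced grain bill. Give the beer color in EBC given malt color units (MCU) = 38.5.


SRM = 1.4922·MCU^0.6859;  EBC = SRM·1.97
SRM = 1.4922·38.5^0.6859 = 18.2513
EBC = 18.2513·1.97

35.9551 EBC


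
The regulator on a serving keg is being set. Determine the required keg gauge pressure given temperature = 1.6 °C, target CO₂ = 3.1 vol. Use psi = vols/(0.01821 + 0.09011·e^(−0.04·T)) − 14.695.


psi = 3.1/(0.01821 + 0.09011·e^(−0.04·1.6)) − 14.695

15.4801 psi


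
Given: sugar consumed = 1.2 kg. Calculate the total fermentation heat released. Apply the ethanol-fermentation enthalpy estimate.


Q = m_sugar · 590 kJ/kg
Q = 1.2 · 590

708.0000 kJ


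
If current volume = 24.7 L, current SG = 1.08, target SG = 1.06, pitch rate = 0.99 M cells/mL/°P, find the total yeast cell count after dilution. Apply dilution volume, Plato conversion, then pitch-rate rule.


V_w = V·((SG_c−1)/(SG_t−1)−1);  °P = 259 − 259/SG_t;  cells = rate·(V+V_w)·°P
V_w = 24.7·((1.08−1)/(1.06−1)−1) = 8.2333
V_final = 24.7 + 8.2333 = 32.9333
°P = 259 − 259/1.06 = 14.6604
cells = 0.99·32.9333·14.6604

477.9869 billion cells


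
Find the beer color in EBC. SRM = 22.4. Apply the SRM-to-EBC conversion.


EBC = SRM · 1.97
EBC = 22.4 · 1.97

44.1280 EBC


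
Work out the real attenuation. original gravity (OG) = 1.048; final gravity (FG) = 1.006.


AA = (OG−FG)/(OG−1)·100;  RA = AA·0.8192
AA = (1.048 − 1.006)/(1.048 − 1)·100 = 87.5000
RA = 87.5000·0.8192

71.6800 %


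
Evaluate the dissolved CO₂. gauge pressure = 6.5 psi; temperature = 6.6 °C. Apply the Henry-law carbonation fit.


vols = (P + 14.695)·(0.01821 + 0.09011·e^(−0.04·T))
vols = (6.5 + 14.695)·(0.01821 + 0.09011·e^(−0.04·6.6))

1.8527 volumes


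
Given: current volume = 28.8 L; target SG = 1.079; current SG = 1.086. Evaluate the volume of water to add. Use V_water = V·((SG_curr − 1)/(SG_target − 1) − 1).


V_water = 28.8·((1.086 − 1)/(1.079 − 1) − 1)

2.5519 L


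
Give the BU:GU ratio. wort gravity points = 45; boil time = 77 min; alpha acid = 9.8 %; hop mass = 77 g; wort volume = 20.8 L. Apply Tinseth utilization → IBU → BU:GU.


U = 1.65·0.000125^(GP/1000)·(1−e^(−0.04t))/4.15;  IBU = (α/100)·m·U·1000/V;  BU:GU = IBU/GP
U = 1.65·0.000125^(45/1000)·(1−e^(−0.04·77))/4.15 = 0.2531
IBU = (9.8/100)·77·0.2531·1000/20.8 = 91.8369
BU:GU = 91.8369/45

2.0408


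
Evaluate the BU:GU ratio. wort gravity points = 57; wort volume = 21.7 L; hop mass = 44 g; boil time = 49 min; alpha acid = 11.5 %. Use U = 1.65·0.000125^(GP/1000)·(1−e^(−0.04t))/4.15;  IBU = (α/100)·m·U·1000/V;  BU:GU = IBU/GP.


U = 1.65·0.000125^(57/1000)·(1−e^(−0.04·49))/4.15 = 0.2047
IBU = (11.5/100)·44·0.2047·1000/21.7 = 47.7216
BU:GU = 47.7216/57

0.8372


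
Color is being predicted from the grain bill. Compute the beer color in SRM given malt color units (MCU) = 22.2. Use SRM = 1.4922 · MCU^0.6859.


SRM = 1.4922 · 22.2^0.6859

12.5110 SRM


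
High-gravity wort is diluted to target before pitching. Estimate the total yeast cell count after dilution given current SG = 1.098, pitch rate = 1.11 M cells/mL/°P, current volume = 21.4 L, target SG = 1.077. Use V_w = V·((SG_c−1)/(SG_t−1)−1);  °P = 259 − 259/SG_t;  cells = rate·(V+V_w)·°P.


V_w = 21.4·((1.098−1)/(1.077−1)−1) = 5.8364
V_final = 21.4 + 5.8364 = 27.2364
°P = 259 − 259/1.077 = 18.5172
cells = 1.11·27.2364·18.5172

559.8180 billion cells


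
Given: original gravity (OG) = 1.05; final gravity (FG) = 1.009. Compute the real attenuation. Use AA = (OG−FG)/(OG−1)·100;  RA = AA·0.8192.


AA = (1.05 − 1.009)/(1.05 − 1)·100 = 82.0000
RA = 82.0000·0.8192

67.1744 %


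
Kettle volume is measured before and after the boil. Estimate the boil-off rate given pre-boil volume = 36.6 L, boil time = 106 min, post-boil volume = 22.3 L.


rate = (V_pre − V_post) / (t_min/60)
rate = (36.6 − 22.3) / (106/60)

8.0943 L/hr


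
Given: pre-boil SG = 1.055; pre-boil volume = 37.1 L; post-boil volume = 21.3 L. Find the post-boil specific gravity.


SG_post = 1 + (SG_pre − 1)·V_pre/V_post
pts_pre = (1.055 − 1)·1000 = 55.0000
pts_post = 55.0000·37.1/21.3 = 95.7981
SG_post = 1 + 95.7981/1000

1.0958


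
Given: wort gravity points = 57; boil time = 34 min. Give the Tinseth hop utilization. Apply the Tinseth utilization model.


U = 1.65·0.000125^(GP/1000) · (1 − e^(−0.04·t))/4.15
bigness = 1.65·0.000125^(57/1000) = 0.9886
boil_factor = (1 − e^(−0.04·34))/4.15 = 0.1791
U = 0.9886 · 0.1791

0.1771


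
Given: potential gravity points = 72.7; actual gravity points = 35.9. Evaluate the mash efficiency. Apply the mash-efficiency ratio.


efficiency = actual / potential × 100
efficiency = 35.9 / 72.7 × 100

49.3810 %


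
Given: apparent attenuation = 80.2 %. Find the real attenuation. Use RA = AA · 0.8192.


RA = 80.2 · 0.8192

65.6998 %


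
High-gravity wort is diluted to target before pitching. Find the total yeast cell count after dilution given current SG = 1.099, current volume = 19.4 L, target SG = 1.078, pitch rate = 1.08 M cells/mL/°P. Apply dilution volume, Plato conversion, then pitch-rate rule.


V_w = V·((SG_c−1)/(SG_t−1)−1);  °P = 259 − 259/SG_t;  cells = rate·(V+V_w)·°P
V_w = 19.4·((1.099−1)/(1.078−1)−1) = 5.2231
V_final = 19.4 + 5.2231 = 24.6231
°P = 259 − 259/1.078 = 18.7403
cells = 1.08·24.6231·18.7403

498.3583 billion cells


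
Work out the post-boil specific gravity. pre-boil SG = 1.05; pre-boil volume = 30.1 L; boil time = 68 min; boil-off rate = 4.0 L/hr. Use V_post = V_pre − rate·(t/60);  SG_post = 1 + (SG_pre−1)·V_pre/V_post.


V_post = 30.1 − 4.0·(68/60) = 25.5667
SG_post = 1 + (1.05 − 1)·30.1/25.5667

1.0589


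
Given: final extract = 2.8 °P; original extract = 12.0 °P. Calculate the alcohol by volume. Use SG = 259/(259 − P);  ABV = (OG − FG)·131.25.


OG = 259/(259 − 12.0) = 1.0486
FG = 259/(259 − 2.8) = 1.0109
ABV = (1.0486 − 1.0109)·131.25

4.9421 % ABV


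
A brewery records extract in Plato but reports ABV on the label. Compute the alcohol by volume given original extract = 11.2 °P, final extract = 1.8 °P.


SG = 259/(259 − P);  ABV = (OG − FG)·131.25
OG = 259/(259 − 11.2) = 1.0452
FG = 259/(259 − 1.8) = 1.0070
ABV = (1.0452 − 1.0070)·131.25

5.0137 % ABV


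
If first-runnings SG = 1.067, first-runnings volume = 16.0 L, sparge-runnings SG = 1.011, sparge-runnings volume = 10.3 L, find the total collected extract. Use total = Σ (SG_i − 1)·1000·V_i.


first = (1.067 − 1)·1000·16.0 = 1072.0000
sparge = (1.011 − 1)·1000·10.3 = 113.3000
total = 1072.0000 + 113.3000

1185.3000 gravity·L


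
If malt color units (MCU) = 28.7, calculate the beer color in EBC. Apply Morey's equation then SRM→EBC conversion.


SRM = 1.4922·MCU^0.6859;  EBC = SRM·1.97
SRM = 1.4922·28.7^0.6859 = 14.9207
EBC = 14.9207·1.97

29.3937 EBC


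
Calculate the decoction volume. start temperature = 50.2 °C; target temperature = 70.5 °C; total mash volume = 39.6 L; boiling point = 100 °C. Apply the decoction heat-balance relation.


V_dec = V_total·(T_target − T_start)/(T_boil − T_start)
V_dec = 39.6·(70.5 − 50.2)/(100 − 50.2)

16.1422 L


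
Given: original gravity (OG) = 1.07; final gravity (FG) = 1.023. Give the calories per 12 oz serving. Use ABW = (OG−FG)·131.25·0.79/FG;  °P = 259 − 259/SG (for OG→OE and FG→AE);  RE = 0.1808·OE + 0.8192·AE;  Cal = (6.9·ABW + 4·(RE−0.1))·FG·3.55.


ABW = (1.07 − 1.023)·131.25·0.79/1.023 = 4.7637
OE = 259 − 259/1.07 = 16.9439 °P
AE = 259 − 259/1.023 = 5.8231 °P
RE = 0.1808·16.9439 + 0.8192·5.8231 = 7.8337 °P
Cal = (6.9·4.7637 + 4·(7.8337−0.1))·1.023·3.55

231.7164 kcal


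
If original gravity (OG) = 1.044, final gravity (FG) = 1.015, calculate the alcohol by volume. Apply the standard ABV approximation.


ABV = (OG − FG) · 131.25
ABV = (1.044 − 1.015) · 131.25

3.8063 % ABV


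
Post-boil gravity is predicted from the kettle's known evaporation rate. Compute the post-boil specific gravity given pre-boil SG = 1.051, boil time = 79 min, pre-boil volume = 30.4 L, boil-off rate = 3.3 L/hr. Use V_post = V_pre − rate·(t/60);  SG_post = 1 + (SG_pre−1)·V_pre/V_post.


V_post = 30.4 − 3.3·(79/60) = 26.0550
SG_post = 1 + (1.051 − 1)·30.4/26.0550

1.0595


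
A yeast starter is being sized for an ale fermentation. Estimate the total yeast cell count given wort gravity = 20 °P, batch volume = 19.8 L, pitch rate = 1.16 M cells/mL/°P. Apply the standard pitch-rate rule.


cells (billions) = rate · V_L · °P
cells = 1.16 · 19.8 · 20

459.3600 billion cells


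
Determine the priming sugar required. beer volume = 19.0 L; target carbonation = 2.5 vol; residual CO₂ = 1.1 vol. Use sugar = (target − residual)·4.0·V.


sugar = (2.5 − 1.1)·4.0·19.0

106.4000 g


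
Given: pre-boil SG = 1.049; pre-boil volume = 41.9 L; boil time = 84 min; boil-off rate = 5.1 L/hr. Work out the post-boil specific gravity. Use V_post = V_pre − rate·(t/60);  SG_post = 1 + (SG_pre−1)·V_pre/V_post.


V_post = 41.9 − 5.1·(84/60) = 34.7600
SG_post = 1 + (1.049 − 1)·41.9/34.7600

1.0591


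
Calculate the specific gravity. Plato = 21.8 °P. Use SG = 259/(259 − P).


SG = 259/(259 − 21.8)

1.0919


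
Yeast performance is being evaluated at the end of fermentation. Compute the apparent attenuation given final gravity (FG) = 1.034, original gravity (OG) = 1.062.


AA = (OG − FG)/(OG − 1) · 100
AA = (1.062 − 1.034)/(1.062 − 1) · 100

45.1613 %


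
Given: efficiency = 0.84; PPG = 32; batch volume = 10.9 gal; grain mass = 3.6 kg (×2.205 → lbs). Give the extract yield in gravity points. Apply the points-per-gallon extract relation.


points = lbs × PPG × eff / vol
lbs = 3.6 × 2.205 = 7.9380
points = 7.9380 × 32 × 0.84 / 10.9

19.5755 points


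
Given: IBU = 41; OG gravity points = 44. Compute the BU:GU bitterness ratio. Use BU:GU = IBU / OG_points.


BU:GU = 41 / 44

0.9318


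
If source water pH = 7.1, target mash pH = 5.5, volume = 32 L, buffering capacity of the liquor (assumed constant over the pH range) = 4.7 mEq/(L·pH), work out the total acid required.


acid = buffering capacity · (pH_source − pH_target) · V
acid = 4.7 · (7.1 − 5.5) · 32

240.6400 mEq


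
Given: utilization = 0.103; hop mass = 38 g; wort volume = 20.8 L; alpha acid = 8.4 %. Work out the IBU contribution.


IBU = (α/100)·mass·U·1000 / V
IBU = (8.4/100)·38·0.103·1000 / 20.8

15.8065 IBU


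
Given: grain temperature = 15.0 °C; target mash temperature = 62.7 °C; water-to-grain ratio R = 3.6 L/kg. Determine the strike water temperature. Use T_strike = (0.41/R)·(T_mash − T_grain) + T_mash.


T_strike = (0.41/3.6)·(62.7 − 15.0) + 62.7

68.1325 °C


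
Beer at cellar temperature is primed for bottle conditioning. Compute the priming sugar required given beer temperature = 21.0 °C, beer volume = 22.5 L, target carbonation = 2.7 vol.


residual = 14.695·(0.01821 + 0.09011·e^(−0.04·T));  sugar = (target − residual)·4.0·V
residual = 14.695·(0.01821 + 0.09011·e^(−0.04·21.0)) = 0.8393
sugar = (2.7 − 0.8393)·4.0·22.5

167.4673 g


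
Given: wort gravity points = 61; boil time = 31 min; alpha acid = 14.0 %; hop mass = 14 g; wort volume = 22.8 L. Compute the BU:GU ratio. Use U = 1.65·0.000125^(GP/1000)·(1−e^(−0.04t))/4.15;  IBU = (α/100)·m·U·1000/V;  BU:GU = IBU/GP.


U = 1.65·0.000125^(61/1000)·(1−e^(−0.04·31))/4.15 = 0.1633
IBU = (14.0/100)·14·0.1633·1000/22.8 = 14.0379
BU:GU = 14.0379/61

0.2301


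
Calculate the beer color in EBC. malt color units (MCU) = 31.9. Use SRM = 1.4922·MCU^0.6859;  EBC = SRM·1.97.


SRM = 1.4922·31.9^0.6859 = 16.0427
EBC = 16.0427·1.97

31.6041 EBC


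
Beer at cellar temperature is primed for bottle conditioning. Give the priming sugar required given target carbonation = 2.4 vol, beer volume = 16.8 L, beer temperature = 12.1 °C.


residual = 14.695·(0.01821 + 0.09011·e^(−0.04·T));  sugar = (target − residual)·4.0·V
residual = 14.695·(0.01821 + 0.09011·e^(−0.04·12.1)) = 1.0837
sugar = (2.4 − 1.0837)·4.0·16.8

88.4555 g


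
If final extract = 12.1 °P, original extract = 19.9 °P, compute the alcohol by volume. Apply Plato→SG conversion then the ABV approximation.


SG = 259/(259 − P);  ABV = (OG − FG)·131.25
OG = 259/(259 − 19.9) = 1.0832
FG = 259/(259 − 12.1) = 1.0490
ABV = (1.0832 − 1.0490)·131.25

4.4915 % ABV


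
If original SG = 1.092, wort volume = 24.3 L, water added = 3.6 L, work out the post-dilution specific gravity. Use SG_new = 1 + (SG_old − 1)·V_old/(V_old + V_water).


pts = (1.092 − 1)·1000·24.3/(24.3 + 3.6) = 80.1290
SG_new = 1 + 80.1290/1000

1.0801


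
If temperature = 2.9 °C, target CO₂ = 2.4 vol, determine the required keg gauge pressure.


psi = vols/(0.01821 + 0.09011·e^(−0.04·T)) − 14.695
psi = 2.4/(0.01821 + 0.09011·e^(−0.04·2.9)) − 14.695

9.6827 psi


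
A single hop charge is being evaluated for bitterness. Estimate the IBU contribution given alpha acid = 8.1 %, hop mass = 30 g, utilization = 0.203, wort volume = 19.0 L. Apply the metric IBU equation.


IBU = (α/100)·mass·U·1000 / V
IBU = (8.1/100)·30·0.203·1000 / 19.0

25.9626 IBU


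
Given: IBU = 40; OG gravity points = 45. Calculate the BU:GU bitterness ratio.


BU:GU = IBU / OG_points
BU:GU = 40 / 45

0.8889


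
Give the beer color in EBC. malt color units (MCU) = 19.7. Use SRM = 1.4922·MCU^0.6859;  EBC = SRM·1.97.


SRM = 1.4922·19.7^0.6859 = 11.5266
EBC = 11.5266·1.97

22.7074 EBC


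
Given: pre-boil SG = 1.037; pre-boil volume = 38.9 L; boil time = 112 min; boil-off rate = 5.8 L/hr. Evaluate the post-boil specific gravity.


V_post = V_pre − rate·(t/60);  SG_post = 1 + (SG_pre−1)·V_pre/V_post
V_post = 38.9 − 5.8·(112/60) = 28.0733
SG_post = 1 + (1.037 − 1)·38.9/28.0733

1.0513


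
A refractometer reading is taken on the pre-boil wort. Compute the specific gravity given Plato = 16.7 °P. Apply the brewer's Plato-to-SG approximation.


SG = 259/(259 − P)
SG = 259/(259 − 16.7)

1.0689


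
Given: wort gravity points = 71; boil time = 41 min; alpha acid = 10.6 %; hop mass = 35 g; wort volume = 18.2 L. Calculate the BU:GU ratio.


U = 1.65·0.000125^(GP/1000)·(1−e^(−0.04t))/4.15;  IBU = (α/100)·m·U·1000/V;  BU:GU = IBU/GP
U = 1.65·0.000125^(71/1000)·(1−e^(−0.04·41))/4.15 = 0.1693
IBU = (10.6/100)·35·0.1693·1000/18.2 = 34.5116
BU:GU = 34.5116/71

0.4861


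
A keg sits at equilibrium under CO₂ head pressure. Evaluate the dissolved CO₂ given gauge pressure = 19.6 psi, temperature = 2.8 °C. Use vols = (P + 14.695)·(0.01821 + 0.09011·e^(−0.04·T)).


vols = (19.6 + 14.695)·(0.01821 + 0.09011·e^(−0.04·2.8))

3.3874 volumes


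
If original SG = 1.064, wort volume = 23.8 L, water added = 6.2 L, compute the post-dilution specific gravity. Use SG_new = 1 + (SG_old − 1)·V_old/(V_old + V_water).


pts = (1.064 − 1)·1000·23.8/(23.8 + 6.2) = 50.7733
SG_new = 1 + 50.7733/1000

1.0508


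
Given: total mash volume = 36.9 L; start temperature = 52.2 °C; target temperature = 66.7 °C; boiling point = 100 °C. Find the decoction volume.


V_dec = V_total·(T_target − T_start)/(T_boil − T_start)
V_dec = 36.9·(66.7 − 52.2)/(100 − 52.2)

11.1935 L


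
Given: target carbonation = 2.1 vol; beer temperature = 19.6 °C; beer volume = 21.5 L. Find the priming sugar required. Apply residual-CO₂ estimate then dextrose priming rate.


residual = 14.695·(0.01821 + 0.09011·e^(−0.04·T));  sugar = (target − residual)·4.0·V
residual = 14.695·(0.01821 + 0.09011·e^(−0.04·19.6)) = 0.8722
sugar = (2.1 − 0.8722)·4.0·21.5

105.5926 g


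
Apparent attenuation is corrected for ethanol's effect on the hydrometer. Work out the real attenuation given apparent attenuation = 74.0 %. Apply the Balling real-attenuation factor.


RA = AA · 0.8192
RA = 74.0 · 0.8192

60.6208 %


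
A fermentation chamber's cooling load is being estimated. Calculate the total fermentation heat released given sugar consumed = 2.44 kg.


Q = m_sugar · 590 kJ/kg
Q = 2.44 · 590

1439.6000 kJ


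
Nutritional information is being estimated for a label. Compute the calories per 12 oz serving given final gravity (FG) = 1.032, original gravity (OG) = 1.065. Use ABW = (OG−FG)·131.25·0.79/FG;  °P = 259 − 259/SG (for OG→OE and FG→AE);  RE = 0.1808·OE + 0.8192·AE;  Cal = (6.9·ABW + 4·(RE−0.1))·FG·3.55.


ABW = (1.065 − 1.032)·131.25·0.79/1.032 = 3.3156
OE = 259 − 259/1.065 = 15.8075 °P
AE = 259 − 259/1.032 = 8.0310 °P
RE = 0.1808·15.8075 + 0.8192·8.0310 = 9.4370 °P
Cal = (6.9·3.3156 + 4·(9.4370−0.1))·1.032·3.55

220.6424 kcal


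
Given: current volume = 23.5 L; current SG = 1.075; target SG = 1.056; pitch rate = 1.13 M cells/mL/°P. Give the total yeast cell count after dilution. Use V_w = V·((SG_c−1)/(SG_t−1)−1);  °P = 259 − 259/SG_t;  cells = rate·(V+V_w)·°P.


V_w = 23.5·((1.075−1)/(1.056−1)−1) = 7.9732
V_final = 23.5 + 7.9732 = 31.4732
°P = 259 − 259/1.056 = 13.7348
cells = 1.13·31.4732·13.7348

488.4762 billion cells


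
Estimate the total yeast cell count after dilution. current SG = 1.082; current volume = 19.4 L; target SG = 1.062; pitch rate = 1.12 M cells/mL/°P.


V_w = V·((SG_c−1)/(SG_t−1)−1);  °P = 259 − 259/SG_t;  cells = rate·(V+V_w)·°P
V_w = 19.4·((1.082−1)/(1.062−1)−1) = 6.2581
V_final = 19.4 + 6.2581 = 25.6581
°P = 259 − 259/1.062 = 15.1205
cells = 1.12·25.6581·15.1205

434.5191 billion cells


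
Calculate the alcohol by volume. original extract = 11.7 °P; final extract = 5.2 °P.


SG = 259/(259 − P);  ABV = (OG − FG)·131.25
OG = 259/(259 − 11.7) = 1.0473
FG = 259/(259 − 5.2) = 1.0205
ABV = (1.0473 − 1.0205)·131.25

3.5204 % ABV


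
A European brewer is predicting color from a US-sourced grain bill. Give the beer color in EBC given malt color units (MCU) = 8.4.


SRM = 1.4922·MCU^0.6859;  EBC = SRM·1.97
SRM = 1.4922·8.4^0.6859 = 6.4238
EBC = 6.4238·1.97

12.6548 EBC


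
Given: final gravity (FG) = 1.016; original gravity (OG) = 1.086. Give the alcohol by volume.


ABV = (OG − FG) · 131.25
ABV = (1.086 − 1.016) · 131.25

9.1875 % ABV


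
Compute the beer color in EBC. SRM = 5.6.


EBC = SRM · 1.97
EBC = 5.6 · 1.97

11.0320 EBC


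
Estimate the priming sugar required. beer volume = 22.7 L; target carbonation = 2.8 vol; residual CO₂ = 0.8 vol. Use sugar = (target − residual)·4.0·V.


sugar = (2.8 − 0.8)·4.0·22.7

181.6000 g


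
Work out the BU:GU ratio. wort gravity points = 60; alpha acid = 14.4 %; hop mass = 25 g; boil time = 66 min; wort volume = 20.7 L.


U = 1.65·0.000125^(GP/1000)·(1−e^(−0.04t))/4.15;  IBU = (α/100)·m·U·1000/V;  BU:GU = IBU/GP
U = 1.65·0.000125^(60/1000)·(1−e^(−0.04·66))/4.15 = 0.2153
IBU = (14.4/100)·25·0.2153·1000/20.7 = 37.4481
BU:GU = 37.4481/60

0.6241


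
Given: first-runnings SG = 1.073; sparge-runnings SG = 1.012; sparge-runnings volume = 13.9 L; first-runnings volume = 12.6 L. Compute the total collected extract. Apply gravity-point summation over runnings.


total = Σ (SG_i − 1)·1000·V_i
first = (1.073 − 1)·1000·12.6 = 919.8000
sparge = (1.012 − 1)·1000·13.9 = 166.8000
total = 919.8000 + 166.8000

1086.6000 gravity·L


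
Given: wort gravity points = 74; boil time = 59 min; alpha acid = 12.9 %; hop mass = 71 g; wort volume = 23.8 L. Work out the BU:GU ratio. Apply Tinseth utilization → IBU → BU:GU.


U = 1.65·0.000125^(GP/1000)·(1−e^(−0.04t))/4.15;  IBU = (α/100)·m·U·1000/V;  BU:GU = IBU/GP
U = 1.65·0.000125^(74/1000)·(1−e^(−0.04·59))/4.15 = 0.1852
IBU = (12.9/100)·71·0.1852·1000/23.8 = 71.2533
BU:GU = 71.2533/74

0.9629


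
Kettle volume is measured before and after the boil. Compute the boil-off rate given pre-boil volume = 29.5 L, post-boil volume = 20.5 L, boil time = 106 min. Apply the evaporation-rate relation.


rate = (V_pre − V_post) / (t_min/60)
rate = (29.5 − 20.5) / (106/60)

5.0943 L/hr


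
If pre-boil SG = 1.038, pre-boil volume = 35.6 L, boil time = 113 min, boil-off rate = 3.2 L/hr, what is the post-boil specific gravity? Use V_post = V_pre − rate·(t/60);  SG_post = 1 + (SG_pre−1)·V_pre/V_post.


V_post = 35.6 − 3.2·(113/60) = 29.5733
SG_post = 1 + (1.038 − 1)·35.6/29.5733

1.0457


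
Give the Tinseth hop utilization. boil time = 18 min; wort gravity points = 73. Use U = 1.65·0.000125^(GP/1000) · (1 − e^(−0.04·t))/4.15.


bigness = 1.65·0.000125^(73/1000) = 0.8562
boil_factor = (1 − e^(−0.04·18))/4.15 = 0.1237
U = 0.8562 · 0.1237

0.1059


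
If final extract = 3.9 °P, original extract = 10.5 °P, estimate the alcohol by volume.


SG = 259/(259 − P);  ABV = (OG − FG)·131.25
OG = 259/(259 − 10.5) = 1.0423
FG = 259/(259 − 3.9) = 1.0153
ABV = (1.0423 − 1.0153)·131.25

3.5392 % ABV


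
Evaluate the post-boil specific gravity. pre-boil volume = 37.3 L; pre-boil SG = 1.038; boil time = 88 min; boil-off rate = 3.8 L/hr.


V_post = V_pre − rate·(t/60);  SG_post = 1 + (SG_pre−1)·V_pre/V_post
V_post = 37.3 − 3.8·(88/60) = 31.7267
SG_post = 1 + (1.038 − 1)·37.3/31.7267

1.0447


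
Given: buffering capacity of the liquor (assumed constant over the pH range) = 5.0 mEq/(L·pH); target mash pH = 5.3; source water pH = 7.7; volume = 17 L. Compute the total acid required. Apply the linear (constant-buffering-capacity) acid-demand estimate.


acid = buffering capacity · (pH_source − pH_target) · V
acid = 5.0 · (7.7 − 5.3) · 17

204.0000 mEq


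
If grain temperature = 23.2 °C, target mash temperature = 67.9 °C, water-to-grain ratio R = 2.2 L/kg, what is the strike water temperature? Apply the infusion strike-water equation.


T_strike = (0.41/R)·(T_mash − T_grain) + T_mash
T_strike = (0.41/2.2)·(67.9 − 23.2) + 67.9

76.2305 °C


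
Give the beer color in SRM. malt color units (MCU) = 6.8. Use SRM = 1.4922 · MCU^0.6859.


SRM = 1.4922 · 6.8^0.6859

5.5571 SRM


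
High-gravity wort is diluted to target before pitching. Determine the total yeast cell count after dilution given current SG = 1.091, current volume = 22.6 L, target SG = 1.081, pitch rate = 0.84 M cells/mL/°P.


V_w = V·((SG_c−1)/(SG_t−1)−1);  °P = 259 − 259/SG_t;  cells = rate·(V+V_w)·°P
V_w = 22.6·((1.091−1)/(1.081−1)−1) = 2.7901
V_final = 22.6 + 2.7901 = 25.3901
°P = 259 − 259/1.081 = 19.4070
cells = 0.84·25.3901·19.4070

413.9074 billion cells


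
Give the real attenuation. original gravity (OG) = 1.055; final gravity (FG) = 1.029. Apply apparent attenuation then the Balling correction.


AA = (OG−FG)/(OG−1)·100;  RA = AA·0.8192
AA = (1.055 − 1.029)/(1.055 − 1)·100 = 47.2727
RA = 47.2727·0.8192

38.7258 %


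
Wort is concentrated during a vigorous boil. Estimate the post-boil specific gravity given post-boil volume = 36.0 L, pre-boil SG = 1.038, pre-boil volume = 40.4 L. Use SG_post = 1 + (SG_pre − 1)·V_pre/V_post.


pts_pre = (1.038 − 1)·1000 = 38.0000
pts_post = 38.0000·40.4/36.0 = 42.6444
SG_post = 1 + 42.6444/1000

1.0426


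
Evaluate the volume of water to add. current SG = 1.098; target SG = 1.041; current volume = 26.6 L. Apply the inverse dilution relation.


V_water = V·((SG_curr − 1)/(SG_target − 1) − 1)
V_water = 26.6·((1.098 − 1)/(1.041 − 1) − 1)

36.9805 L


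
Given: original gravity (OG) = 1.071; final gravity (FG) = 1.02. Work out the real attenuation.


AA = (OG−FG)/(OG−1)·100;  RA = AA·0.8192
AA = (1.071 − 1.02)/(1.071 − 1)·100 = 71.8310
RA = 71.8310·0.8192

58.8439 %


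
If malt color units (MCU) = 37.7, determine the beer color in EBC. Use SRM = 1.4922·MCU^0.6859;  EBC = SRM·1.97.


SRM = 1.4922·37.7^0.6859 = 17.9903
EBC = 17.9903·1.97

35.4410 EBC


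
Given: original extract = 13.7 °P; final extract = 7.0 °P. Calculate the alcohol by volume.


SG = 259/(259 − P);  ABV = (OG − FG)·131.25
OG = 259/(259 − 13.7) = 1.0558
FG = 259/(259 − 7.0) = 1.0278
ABV = (1.0558 − 1.0278)·131.25

3.6845 % ABV


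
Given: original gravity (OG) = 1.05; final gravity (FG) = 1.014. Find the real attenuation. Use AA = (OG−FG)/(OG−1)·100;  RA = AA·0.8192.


AA = (1.05 − 1.014)/(1.05 − 1)·100 = 72.0000
RA = 72.0000·0.8192

58.9824 %


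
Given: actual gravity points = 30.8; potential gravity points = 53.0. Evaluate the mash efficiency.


efficiency = actual / potential × 100
efficiency = 30.8 / 53.0 × 100

58.1132 %


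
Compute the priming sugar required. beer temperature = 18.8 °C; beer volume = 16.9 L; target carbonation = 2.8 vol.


residual = 14.695·(0.01821 + 0.09011·e^(−0.04·T));  sugar = (target − residual)·4.0·V
residual = 14.695·(0.01821 + 0.09011·e^(−0.04·18.8)) = 0.8918
sugar = (2.8 − 0.8918)·4.0·16.9

128.9917 g


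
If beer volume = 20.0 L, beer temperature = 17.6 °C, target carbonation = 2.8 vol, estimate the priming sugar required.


residual = 14.695·(0.01821 + 0.09011·e^(−0.04·T));  sugar = (target − residual)·4.0·V
residual = 14.695·(0.01821 + 0.09011·e^(−0.04·17.6)) = 0.9225
sugar = (2.8 − 0.9225)·4.0·20.0

150.1974 g


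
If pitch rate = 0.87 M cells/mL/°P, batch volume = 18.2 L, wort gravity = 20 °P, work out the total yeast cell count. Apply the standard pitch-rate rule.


cells (billions) = rate · V_L · °P
cells = 0.87 · 18.2 · 20

316.6800 billion cells


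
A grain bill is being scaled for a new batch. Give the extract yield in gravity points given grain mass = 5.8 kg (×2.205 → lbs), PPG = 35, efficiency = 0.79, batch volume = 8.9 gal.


points = lbs × PPG × eff / vol
lbs = 5.8 × 2.205 = 12.7890
points = 12.7890 × 35 × 0.79 / 8.9

39.7321 points


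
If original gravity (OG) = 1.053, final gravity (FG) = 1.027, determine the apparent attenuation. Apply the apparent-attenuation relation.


AA = (OG − FG)/(OG − 1) · 100
AA = (1.053 − 1.027)/(1.053 − 1) · 100

49.0566 %


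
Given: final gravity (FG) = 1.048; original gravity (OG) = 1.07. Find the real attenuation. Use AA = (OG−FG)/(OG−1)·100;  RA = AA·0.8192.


AA = (1.07 − 1.048)/(1.07 − 1)·100 = 31.4286
RA = 31.4286·0.8192

25.7463 %


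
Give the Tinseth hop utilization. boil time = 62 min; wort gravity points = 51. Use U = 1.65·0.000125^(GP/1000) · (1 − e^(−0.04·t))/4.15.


bigness = 1.65·0.000125^(51/1000) = 1.0433
boil_factor = (1 − e^(−0.04·62))/4.15 = 0.2208
U = 1.0433 · 0.2208

0.2304


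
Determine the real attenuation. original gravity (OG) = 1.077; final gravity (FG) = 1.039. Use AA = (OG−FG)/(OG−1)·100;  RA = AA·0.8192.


AA = (1.077 − 1.039)/(1.077 − 1)·100 = 49.3506
RA = 49.3506·0.8192

40.4281 %


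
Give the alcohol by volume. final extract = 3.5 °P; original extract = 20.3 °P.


SG = 259/(259 − P);  ABV = (OG − FG)·131.25
OG = 259/(259 − 20.3) = 1.0850
FG = 259/(259 − 3.5) = 1.0137
ABV = (1.0850 − 1.0137)·131.25

9.3641 % ABV


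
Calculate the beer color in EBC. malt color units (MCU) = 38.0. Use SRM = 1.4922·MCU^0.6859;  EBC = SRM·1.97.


SRM = 1.4922·38.0^0.6859 = 18.0884
EBC = 18.0884·1.97

35.6342 EBC


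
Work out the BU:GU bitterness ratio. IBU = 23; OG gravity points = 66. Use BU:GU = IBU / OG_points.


BU:GU = 23 / 66

0.3485


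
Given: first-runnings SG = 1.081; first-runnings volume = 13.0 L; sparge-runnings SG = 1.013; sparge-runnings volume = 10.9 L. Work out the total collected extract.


total = Σ (SG_i − 1)·1000·V_i
first = (1.081 − 1)·1000·13.0 = 1053.0000
sparge = (1.013 − 1)·1000·10.9 = 141.7000
total = 1053.0000 + 141.7000

1194.7000 gravity·L


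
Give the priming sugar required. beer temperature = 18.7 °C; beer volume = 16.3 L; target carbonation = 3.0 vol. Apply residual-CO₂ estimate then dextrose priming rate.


residual = 14.695·(0.01821 + 0.09011·e^(−0.04·T));  sugar = (target − residual)·4.0·V
residual = 14.695·(0.01821 + 0.09011·e^(−0.04·18.7)) = 0.8943
sugar = (3.0 − 0.8943)·4.0·16.3

137.2890 g


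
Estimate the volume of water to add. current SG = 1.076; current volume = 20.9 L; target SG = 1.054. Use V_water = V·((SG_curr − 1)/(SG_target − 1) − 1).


V_water = 20.9·((1.076 − 1)/(1.054 − 1) − 1)

8.5148 L


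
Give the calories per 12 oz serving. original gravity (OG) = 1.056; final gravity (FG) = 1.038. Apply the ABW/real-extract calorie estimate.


ABW = (OG−FG)·131.25·0.79/FG;  °P = 259 − 259/SG (for OG→OE and FG→AE);  RE = 0.1808·OE + 0.8192·AE;  Cal = (6.9·ABW + 4·(RE−0.1))·FG·3.55
ABW = (1.056 − 1.038)·131.25·0.79/1.038 = 1.7980
OE = 259 − 259/1.056 = 13.7348 °P
AE = 259 − 259/1.038 = 9.4817 °P
RE = 0.1808·13.7348 + 0.8192·9.4817 = 10.2507 °P
Cal = (6.9·1.7980 + 4·(10.2507−0.1))·1.038·3.55

195.3336 kcal


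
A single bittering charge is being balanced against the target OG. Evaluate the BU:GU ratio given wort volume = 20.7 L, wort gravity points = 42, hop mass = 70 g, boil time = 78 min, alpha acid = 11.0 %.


U = 1.65·0.000125^(GP/1000)·(1−e^(−0.04t))/4.15;  IBU = (α/100)·m·U·1000/V;  BU:GU = IBU/GP
U = 1.65·0.000125^(42/1000)·(1−e^(−0.04·78))/4.15 = 0.2606
IBU = (11.0/100)·70·0.2606·1000/20.7 = 96.9199
BU:GU = 96.9199/42

2.3076


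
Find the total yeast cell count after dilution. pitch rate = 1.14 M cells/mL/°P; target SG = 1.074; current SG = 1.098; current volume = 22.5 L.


V_w = V·((SG_c−1)/(SG_t−1)−1);  °P = 259 − 259/SG_t;  cells = rate·(V+V_w)·°P
V_w = 22.5·((1.098−1)/(1.074−1)−1) = 7.2973
V_final = 22.5 + 7.2973 = 29.7973
°P = 259 − 259/1.074 = 17.8454
cells = 1.14·29.7973·17.8454

606.1902 billion cells


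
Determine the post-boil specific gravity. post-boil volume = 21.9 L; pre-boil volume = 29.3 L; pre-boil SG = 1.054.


SG_post = 1 + (SG_pre − 1)·V_pre/V_post
pts_pre = (1.054 − 1)·1000 = 54.0000
pts_post = 54.0000·29.3/21.9 = 72.2466
SG_post = 1 + 72.2466/1000

1.0722


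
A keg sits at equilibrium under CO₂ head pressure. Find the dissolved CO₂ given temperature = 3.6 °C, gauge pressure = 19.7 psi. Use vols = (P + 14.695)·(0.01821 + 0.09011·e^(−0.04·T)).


vols = (19.7 + 14.695)·(0.01821 + 0.09011·e^(−0.04·3.6))

3.3100 volumes


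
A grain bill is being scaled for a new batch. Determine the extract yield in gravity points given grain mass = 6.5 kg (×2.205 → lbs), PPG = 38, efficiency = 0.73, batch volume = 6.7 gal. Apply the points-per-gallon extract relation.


points = lbs × PPG × eff / vol
lbs = 6.5 × 2.205 = 14.3325
points = 14.3325 × 38 × 0.73 / 6.7

59.3408 points
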